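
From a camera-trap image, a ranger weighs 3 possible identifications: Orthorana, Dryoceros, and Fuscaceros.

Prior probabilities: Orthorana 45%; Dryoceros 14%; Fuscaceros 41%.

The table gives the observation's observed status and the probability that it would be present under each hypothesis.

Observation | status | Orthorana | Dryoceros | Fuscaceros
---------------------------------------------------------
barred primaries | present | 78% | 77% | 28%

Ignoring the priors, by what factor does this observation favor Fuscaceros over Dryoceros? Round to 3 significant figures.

0.364

The Bayes factor is the ratio of the two likelihoods.
  Fuscaceros: 0.28
  Dryoceros: 0.77
Bayes factor = 0.28 / 0.77 ≈ 0.364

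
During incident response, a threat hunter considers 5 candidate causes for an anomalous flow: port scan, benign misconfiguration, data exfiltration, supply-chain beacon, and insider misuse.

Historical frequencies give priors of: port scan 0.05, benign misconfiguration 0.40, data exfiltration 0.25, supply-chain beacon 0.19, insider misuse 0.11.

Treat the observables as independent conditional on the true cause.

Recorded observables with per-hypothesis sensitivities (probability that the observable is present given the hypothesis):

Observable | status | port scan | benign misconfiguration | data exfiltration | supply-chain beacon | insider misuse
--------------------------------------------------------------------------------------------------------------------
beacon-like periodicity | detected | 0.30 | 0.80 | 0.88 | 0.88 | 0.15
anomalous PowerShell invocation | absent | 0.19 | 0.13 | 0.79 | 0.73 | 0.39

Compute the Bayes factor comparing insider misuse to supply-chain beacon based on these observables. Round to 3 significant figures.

The Bayes factor is the ratio of the joint likelihoods of the observable pattern under the two hypotheses (using 1 − P(present | H) for each absent observable).
  insider misuse: 0.15 × (1 − 0.39) = 0.0915
  supply-chain beacon: 0.88 × (1 − 0.73) = 0.2376
Bayes factor = 0.0915 / 0.2376 ≈ 0.385

0.385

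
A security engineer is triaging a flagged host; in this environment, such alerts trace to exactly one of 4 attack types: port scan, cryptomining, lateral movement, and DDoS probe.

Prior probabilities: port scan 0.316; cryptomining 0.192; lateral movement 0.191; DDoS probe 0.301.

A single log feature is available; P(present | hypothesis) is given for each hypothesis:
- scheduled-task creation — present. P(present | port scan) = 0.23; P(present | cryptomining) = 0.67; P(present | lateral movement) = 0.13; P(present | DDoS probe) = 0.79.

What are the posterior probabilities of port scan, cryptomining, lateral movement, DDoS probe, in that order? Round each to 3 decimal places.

For each hypothesis, the unnormalized posterior weight is prior × likelihood:
  port scan: 0.316 × 0.23 = 0.07268
  cryptomining: 0.192 × 0.67 = 0.12864
  lateral movement: 0.191 × 0.13 = 0.02483
  DDoS probe: 0.301 × 0.79 = 0.23779
Marginal likelihood of the evidence = 0.46394.
P(port scan | evidence) = 0.07268 / 0.46394 ≈ 0.157
P(cryptomining | evidence) = 0.12864 / 0.46394 ≈ 0.277
P(lateral movement | evidence) = 0.02483 / 0.46394 ≈ 0.054
P(DDoS probe | evidence) = 0.23779 / 0.46394 ≈ 0.513

0.157, 0.277, 0.054, 0.513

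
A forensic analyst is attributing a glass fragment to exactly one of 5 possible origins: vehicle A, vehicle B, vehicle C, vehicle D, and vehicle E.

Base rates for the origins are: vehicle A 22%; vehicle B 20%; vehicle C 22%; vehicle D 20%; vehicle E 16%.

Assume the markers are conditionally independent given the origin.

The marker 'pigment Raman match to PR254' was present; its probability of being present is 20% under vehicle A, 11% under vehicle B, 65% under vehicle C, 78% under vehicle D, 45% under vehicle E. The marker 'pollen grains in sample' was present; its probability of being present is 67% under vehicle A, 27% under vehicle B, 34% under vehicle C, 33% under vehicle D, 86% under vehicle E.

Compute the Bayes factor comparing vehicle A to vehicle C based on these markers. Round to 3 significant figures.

Take the product of per-marker likelihoods under each hypothesis, then divide.
  vehicle A: 0.20 × 0.67 = 0.134
  vehicle C: 0.65 × 0.34 = 0.221
Bayes factor = 0.134 / 0.221 ≈ 0.606

0.606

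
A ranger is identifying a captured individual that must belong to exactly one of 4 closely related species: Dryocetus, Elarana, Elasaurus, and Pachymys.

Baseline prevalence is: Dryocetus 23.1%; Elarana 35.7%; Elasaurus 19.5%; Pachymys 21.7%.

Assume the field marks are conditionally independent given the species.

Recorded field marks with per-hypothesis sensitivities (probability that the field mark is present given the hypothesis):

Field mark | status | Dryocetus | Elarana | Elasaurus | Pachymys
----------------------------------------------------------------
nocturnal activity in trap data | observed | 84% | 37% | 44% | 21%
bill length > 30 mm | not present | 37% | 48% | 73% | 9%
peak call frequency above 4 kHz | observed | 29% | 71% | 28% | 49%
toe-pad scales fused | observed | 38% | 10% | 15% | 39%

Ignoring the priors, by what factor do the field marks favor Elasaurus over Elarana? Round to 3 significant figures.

Joint likelihood of the field mark pattern under each hypothesis (using 1 − P(present | H) for each absent field mark):
  Elasaurus: 0.44 × (1 − 0.73) × 0.28 × 0.15 = 0.0049896
  Elarana: 0.37 × (1 − 0.48) × 0.71 × 0.10 = 0.01366
Bayes factor = 0.0049896 / 0.01366 ≈ 0.365

0.365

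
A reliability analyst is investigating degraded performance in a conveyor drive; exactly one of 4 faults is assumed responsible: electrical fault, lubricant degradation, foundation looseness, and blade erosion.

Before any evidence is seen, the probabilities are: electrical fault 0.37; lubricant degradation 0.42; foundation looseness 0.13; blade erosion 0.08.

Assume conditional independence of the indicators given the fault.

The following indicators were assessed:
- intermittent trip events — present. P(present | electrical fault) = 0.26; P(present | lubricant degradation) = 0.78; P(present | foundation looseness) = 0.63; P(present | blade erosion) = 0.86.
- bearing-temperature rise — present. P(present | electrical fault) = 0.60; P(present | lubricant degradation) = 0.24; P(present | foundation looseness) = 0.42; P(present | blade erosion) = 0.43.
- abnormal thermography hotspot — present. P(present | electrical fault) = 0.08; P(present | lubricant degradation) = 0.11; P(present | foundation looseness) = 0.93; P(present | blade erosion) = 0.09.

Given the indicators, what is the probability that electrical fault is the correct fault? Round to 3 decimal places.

0.096

For each hypothesis, the unnormalized posterior weight is prior × product of the indicator likelihoods:
  electrical fault: 0.37 × 0.26 × 0.60 × 0.08 = 0.0046176
  lubricant degradation: 0.42 × 0.78 × 0.24 × 0.11 = 0.0086486
  foundation looseness: 0.13 × 0.63 × 0.42 × 0.93 = 0.03199
  blade erosion: 0.08 × 0.86 × 0.43 × 0.09 = 0.0026626
Marginal likelihood of the evidence = 0.047919.
P(electrical fault | evidence) = 0.0046176 / 0.047919 ≈ 0.096.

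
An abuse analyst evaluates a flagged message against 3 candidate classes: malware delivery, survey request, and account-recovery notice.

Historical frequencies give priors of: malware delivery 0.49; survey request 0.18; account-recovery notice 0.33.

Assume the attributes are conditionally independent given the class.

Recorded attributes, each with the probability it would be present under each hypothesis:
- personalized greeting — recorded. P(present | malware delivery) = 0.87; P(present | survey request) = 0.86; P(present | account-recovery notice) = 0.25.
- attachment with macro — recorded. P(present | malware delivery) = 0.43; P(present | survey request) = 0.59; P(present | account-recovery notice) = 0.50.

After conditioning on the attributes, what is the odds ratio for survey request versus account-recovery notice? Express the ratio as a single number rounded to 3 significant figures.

Unnormalized posterior weight (prior times the attribute likelihoods) for each of the two hypotheses:
  survey request: 0.18 × 0.86 × 0.59 = 0.091332
  account-recovery notice: 0.33 × 0.25 × 0.50 = 0.04125
Odds(survey request : account-recovery notice) = 0.091332 / 0.04125 ≈ 2.21.

2.21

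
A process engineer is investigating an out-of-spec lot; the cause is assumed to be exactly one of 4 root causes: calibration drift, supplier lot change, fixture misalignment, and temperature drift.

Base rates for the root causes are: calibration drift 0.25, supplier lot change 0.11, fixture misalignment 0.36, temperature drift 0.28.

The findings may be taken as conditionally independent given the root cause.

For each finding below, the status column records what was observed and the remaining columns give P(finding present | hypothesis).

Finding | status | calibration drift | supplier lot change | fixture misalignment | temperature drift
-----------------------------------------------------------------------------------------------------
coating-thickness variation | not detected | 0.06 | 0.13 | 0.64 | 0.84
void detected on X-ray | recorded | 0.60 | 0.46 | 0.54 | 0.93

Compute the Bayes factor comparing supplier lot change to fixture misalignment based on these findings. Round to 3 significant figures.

Take the product of per-finding likelihoods under each hypothesis (using 1 − P(present | H) for each absent finding), then divide.
  supplier lot change: (1 − 0.13) × 0.46 = 0.4002
  fixture misalignment: (1 − 0.64) × 0.54 = 0.1944
Bayes factor = 0.4002 / 0.1944 ≈ 2.06

2.06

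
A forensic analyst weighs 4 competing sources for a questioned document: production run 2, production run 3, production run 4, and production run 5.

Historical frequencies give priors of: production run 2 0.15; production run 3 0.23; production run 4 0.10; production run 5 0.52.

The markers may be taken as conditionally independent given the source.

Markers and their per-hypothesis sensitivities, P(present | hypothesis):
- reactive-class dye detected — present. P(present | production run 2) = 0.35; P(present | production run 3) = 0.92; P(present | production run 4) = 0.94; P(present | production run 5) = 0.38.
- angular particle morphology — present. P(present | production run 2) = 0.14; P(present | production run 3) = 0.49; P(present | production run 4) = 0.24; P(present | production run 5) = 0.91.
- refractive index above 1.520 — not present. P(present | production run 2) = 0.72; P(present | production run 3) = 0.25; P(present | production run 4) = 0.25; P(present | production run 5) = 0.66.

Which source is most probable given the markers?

Multiply each prior by the joint likelihood of the marker pattern (using 1 − P(present | H) for each absent marker):
  production run 2: 0.15 × 0.35 × 0.14 × (1 − 0.72) = 0.002058
  production run 3: 0.23 × 0.92 × 0.49 × (1 − 0.25) = 0.077763
  production run 4: 0.10 × 0.94 × 0.24 × (1 − 0.25) = 0.01692
  production run 5: 0.52 × 0.38 × 0.91 × (1 − 0.66) = 0.061137
The unnormalized weights sum to 0.15788.
P(production run 2 | evidence) ≈ 0.002058 / 0.15788 ≈ 0.013
P(production run 3 | evidence) ≈ 0.077763 / 0.15788 ≈ 0.493
P(production run 4 | evidence) ≈ 0.01692 / 0.15788 ≈ 0.107
P(production run 5 | evidence) ≈ 0.061137 / 0.15788 ≈ 0.387
The largest is 0.493, so production run 3 is most probable.

production run 3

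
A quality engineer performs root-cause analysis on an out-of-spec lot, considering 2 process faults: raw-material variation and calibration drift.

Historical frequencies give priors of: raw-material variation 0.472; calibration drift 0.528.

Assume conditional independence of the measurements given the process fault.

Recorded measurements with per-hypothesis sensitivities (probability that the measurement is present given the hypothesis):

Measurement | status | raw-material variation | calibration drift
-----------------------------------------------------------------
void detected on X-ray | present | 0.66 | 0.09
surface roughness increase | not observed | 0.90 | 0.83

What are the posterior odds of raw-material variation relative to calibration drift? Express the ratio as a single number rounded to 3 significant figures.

3.86

Unnormalized posterior weight (prior times the measurement likelihoods) for each of the two hypotheses (using 1 − P(present | H) for each absent measurement):
  raw-material variation: 0.472 × 0.66 × (1 − 0.90) = 0.031152
  calibration drift: 0.528 × 0.09 × (1 − 0.83) = 0.0080784
Odds(raw-material variation : calibration drift) = 0.031152 / 0.0080784 ≈ 3.86.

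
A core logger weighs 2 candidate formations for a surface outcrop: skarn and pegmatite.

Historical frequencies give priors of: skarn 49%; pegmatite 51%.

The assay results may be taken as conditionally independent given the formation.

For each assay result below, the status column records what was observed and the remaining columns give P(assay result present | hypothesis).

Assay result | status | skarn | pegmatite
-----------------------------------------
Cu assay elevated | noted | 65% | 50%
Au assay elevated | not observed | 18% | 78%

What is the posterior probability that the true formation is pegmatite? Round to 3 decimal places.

0.177

For each hypothesis, the unnormalized posterior weight is prior × product of the assay result likelihoods (using 1 − P(present | H) for each absent assay result):
  skarn: 0.49 × 0.65 × (1 − 0.18) = 0.26117
  pegmatite: 0.51 × 0.50 × (1 − 0.78) = 0.0561
Normalizing constant Z = 0.26117 + 0.0561 = 0.31727.
P(pegmatite | evidence) = 0.0561 / 0.31727 ≈ 0.177.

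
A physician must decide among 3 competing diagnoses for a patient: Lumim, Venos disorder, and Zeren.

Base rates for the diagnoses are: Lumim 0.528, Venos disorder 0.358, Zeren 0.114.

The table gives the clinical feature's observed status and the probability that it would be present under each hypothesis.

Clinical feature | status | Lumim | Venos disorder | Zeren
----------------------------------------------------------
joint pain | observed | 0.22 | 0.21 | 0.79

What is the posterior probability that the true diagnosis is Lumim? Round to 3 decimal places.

Multiply each prior by the likelihood of the clinical feature:
  Lumim: 0.528 × 0.22 = 0.11616
  Venos disorder: 0.358 × 0.21 = 0.07518
  Zeren: 0.114 × 0.79 = 0.09006
The unnormalized weights sum to 0.2814.
P(Lumim | evidence) = 0.11616 / 0.2814 ≈ 0.413.

0.413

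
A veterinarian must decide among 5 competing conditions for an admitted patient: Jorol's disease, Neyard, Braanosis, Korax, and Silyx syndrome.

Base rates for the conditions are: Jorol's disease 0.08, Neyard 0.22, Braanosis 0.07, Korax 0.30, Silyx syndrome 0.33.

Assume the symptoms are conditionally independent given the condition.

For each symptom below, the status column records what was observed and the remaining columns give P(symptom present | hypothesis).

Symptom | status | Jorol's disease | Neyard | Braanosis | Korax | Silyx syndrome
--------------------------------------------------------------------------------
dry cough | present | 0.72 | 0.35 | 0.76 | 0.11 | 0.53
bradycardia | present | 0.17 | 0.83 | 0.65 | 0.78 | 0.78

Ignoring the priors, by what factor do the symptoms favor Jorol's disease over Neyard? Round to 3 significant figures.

Take the product of per-symptom likelihoods under each hypothesis, then divide.
  Jorol's disease: 0.72 × 0.17 = 0.1224
  Neyard: 0.35 × 0.83 = 0.2905
Bayes factor = 0.1224 / 0.2905 ≈ 0.421

0.421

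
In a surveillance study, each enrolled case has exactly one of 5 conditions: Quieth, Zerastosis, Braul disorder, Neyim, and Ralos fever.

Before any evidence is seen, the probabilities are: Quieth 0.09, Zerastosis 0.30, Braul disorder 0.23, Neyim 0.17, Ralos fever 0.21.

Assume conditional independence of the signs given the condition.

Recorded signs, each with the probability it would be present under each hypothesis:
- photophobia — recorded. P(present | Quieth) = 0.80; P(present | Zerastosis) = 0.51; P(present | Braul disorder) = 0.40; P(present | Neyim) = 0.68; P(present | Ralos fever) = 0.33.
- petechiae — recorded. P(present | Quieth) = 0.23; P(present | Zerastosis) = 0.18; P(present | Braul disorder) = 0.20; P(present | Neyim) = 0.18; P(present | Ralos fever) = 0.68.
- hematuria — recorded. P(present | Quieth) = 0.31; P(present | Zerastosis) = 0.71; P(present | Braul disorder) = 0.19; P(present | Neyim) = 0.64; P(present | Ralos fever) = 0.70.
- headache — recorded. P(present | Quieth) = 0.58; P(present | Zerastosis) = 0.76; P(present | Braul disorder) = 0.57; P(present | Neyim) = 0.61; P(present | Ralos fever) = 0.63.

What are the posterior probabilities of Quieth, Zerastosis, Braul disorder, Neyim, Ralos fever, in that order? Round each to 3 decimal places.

0.061, 0.305, 0.041, 0.167, 0.426

By Bayes' rule with conditional independence, the unnormalized weight for each hypothesis is prior × ∏ likelihoods:
  Quieth: 0.09 × 0.80 × 0.23 × 0.31 × 0.58 = 0.0029775
  Zerastosis: 0.30 × 0.51 × 0.18 × 0.71 × 0.76 = 0.014861
  Braul disorder: 0.23 × 0.40 × 0.20 × 0.19 × 0.57 = 0.0019927
  Neyim: 0.17 × 0.68 × 0.18 × 0.64 × 0.61 = 0.0081234
  Ralos fever: 0.21 × 0.33 × 0.68 × 0.70 × 0.63 = 0.020782
Marginal likelihood of the evidence = 0.048736.
P(Quieth | evidence) = 0.0029775 / 0.048736 ≈ 0.061
P(Zerastosis | evidence) = 0.014861 / 0.048736 ≈ 0.305
P(Braul disorder | evidence) = 0.0019927 / 0.048736 ≈ 0.041
P(Neyim | evidence) = 0.0081234 / 0.048736 ≈ 0.167
P(Ralos fever | evidence) = 0.020782 / 0.048736 ≈ 0.426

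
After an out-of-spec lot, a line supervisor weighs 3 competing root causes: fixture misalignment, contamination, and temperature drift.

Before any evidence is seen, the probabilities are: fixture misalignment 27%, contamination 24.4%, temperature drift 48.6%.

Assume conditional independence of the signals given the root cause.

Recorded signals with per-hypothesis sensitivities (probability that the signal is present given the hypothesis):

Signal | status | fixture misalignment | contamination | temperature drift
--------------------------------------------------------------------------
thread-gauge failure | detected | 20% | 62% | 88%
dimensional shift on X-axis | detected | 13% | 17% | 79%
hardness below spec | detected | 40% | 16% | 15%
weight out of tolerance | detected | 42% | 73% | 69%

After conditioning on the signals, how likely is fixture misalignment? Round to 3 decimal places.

By Bayes' rule with conditional independence, the unnormalized weight for each hypothesis is prior × ∏ likelihoods:
  fixture misalignment: 0.270 × 0.20 × 0.13 × 0.40 × 0.42 = 0.0011794
  contamination: 0.244 × 0.62 × 0.17 × 0.16 × 0.73 = 0.0030038
  temperature drift: 0.486 × 0.88 × 0.79 × 0.15 × 0.69 = 0.034969
Marginal likelihood of the evidence = 0.039152.
P(fixture misalignment | evidence) = 0.0011794 / 0.039152 ≈ 0.030.

0.030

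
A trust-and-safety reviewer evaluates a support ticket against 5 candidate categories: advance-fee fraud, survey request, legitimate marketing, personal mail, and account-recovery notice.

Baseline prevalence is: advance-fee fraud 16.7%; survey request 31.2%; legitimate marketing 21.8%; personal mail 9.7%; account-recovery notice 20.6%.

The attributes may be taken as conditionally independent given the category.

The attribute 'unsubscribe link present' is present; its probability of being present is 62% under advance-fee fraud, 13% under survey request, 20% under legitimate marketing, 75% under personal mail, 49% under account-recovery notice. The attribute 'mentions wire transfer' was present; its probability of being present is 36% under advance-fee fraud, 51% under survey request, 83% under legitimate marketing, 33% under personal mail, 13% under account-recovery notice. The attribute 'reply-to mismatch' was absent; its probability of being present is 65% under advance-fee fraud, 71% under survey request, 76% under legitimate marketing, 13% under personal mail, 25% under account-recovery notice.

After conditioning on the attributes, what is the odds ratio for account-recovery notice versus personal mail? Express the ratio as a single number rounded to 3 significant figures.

Unnormalized posterior weight (prior times the attribute likelihoods) for each of the two hypotheses (using 1 − P(present | H) for each absent attribute):
  account-recovery notice: 0.206 × 0.49 × 0.13 × (1 − 0.25) = 0.0098416
  personal mail: 0.097 × 0.75 × 0.33 × (1 − 0.13) = 0.020887
Odds(account-recovery notice : personal mail) = 0.0098416 / 0.020887 ≈ 0.471.

0.471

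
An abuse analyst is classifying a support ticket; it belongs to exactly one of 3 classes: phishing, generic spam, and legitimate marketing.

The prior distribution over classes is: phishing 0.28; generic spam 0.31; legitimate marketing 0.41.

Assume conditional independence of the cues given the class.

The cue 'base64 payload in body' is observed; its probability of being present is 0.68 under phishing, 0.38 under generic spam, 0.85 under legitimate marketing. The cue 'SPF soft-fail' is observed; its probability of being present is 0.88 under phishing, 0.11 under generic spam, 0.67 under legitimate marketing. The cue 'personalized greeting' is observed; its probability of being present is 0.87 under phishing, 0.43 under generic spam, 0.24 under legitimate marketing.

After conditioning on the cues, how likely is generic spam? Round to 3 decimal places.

For each hypothesis, the unnormalized posterior weight is prior × product of the cue likelihoods:
  phishing: 0.28 × 0.68 × 0.88 × 0.87 = 0.14577
  generic spam: 0.31 × 0.38 × 0.11 × 0.43 = 0.0055719
  legitimate marketing: 0.41 × 0.85 × 0.67 × 0.24 = 0.056039
Normalizing constant Z = 0.14577 + 0.0055719 + 0.056039 = 0.20738.
P(generic spam | evidence) = 0.0055719 / 0.20738 ≈ 0.027.

0.027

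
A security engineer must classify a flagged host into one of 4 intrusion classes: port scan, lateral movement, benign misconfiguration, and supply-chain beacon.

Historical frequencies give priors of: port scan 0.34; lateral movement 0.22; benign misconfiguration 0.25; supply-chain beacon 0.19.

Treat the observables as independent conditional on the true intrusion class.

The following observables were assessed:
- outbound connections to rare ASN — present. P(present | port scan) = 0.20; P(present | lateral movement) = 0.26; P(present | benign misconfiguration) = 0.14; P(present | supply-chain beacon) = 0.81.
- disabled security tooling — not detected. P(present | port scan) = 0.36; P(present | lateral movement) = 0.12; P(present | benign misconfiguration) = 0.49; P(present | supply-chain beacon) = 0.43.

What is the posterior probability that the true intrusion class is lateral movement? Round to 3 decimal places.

0.252

Multiply each prior by the joint likelihood of the observable pattern (using 1 − P(present | H) for each absent observable):
  port scan: 0.34 × 0.20 × (1 − 0.36) = 0.04352
  lateral movement: 0.22 × 0.26 × (1 − 0.12) = 0.050336
  benign misconfiguration: 0.25 × 0.14 × (1 − 0.49) = 0.01785
  supply-chain beacon: 0.19 × 0.81 × (1 − 0.43) = 0.087723
Normalizing constant Z = 0.04352 + 0.050336 + 0.01785 + 0.087723 = 0.19943.
P(lateral movement | evidence) = 0.050336 / 0.19943 ≈ 0.252.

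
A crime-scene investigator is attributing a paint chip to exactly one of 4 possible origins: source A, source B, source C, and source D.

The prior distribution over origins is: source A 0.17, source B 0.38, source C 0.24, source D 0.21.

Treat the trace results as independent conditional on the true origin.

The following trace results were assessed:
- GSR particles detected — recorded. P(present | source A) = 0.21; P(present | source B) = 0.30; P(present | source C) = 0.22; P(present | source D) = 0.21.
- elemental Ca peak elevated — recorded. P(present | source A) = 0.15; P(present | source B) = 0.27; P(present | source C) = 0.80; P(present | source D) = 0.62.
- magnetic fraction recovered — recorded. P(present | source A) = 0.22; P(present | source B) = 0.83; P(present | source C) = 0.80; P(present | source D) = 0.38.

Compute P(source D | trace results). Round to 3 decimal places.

0.147

By Bayes' rule with conditional independence, the unnormalized weight for each hypothesis is prior × ∏ likelihoods:
  source A: 0.17 × 0.21 × 0.15 × 0.22 = 0.0011781
  source B: 0.38 × 0.30 × 0.27 × 0.83 = 0.025547
  source C: 0.24 × 0.22 × 0.80 × 0.80 = 0.033792
  source D: 0.21 × 0.21 × 0.62 × 0.38 = 0.01039
Marginal likelihood of the evidence = 0.070907.
P(source D | evidence) = 0.01039 / 0.070907 ≈ 0.147.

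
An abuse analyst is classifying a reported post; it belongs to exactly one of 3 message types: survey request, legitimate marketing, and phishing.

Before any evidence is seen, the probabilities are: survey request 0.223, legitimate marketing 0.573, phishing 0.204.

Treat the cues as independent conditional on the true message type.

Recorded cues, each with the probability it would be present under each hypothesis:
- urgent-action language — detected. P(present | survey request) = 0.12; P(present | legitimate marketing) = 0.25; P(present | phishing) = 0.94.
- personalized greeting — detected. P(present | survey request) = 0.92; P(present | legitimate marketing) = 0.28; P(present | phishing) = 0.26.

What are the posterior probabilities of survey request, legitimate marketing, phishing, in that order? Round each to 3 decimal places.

0.215, 0.350, 0.435

By Bayes' rule with conditional independence, the unnormalized weight for each hypothesis is prior × ∏ likelihoods:
  survey request: 0.223 × 0.12 × 0.92 = 0.024619
  legitimate marketing: 0.573 × 0.25 × 0.28 = 0.04011
  phishing: 0.204 × 0.94 × 0.26 = 0.049858
Normalizing constant Z = 0.024619 + 0.04011 + 0.049858 = 0.11459.
P(survey request | evidence) = 0.024619 / 0.11459 ≈ 0.215
P(legitimate marketing | evidence) = 0.04011 / 0.11459 ≈ 0.350
P(phishing | evidence) = 0.049858 / 0.11459 ≈ 0.435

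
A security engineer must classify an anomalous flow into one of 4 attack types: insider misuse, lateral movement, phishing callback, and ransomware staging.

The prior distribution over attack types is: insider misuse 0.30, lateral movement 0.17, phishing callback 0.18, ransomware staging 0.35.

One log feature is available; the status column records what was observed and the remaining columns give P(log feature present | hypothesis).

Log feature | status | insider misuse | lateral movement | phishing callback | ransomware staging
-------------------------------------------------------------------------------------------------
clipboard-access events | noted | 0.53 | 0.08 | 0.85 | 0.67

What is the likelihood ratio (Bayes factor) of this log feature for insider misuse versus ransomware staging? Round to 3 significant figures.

Likelihood of this log feature under each hypothesis:
  insider misuse: 0.53
  ransomware staging: 0.67
Bayes factor = 0.53 / 0.67 ≈ 0.791

0.791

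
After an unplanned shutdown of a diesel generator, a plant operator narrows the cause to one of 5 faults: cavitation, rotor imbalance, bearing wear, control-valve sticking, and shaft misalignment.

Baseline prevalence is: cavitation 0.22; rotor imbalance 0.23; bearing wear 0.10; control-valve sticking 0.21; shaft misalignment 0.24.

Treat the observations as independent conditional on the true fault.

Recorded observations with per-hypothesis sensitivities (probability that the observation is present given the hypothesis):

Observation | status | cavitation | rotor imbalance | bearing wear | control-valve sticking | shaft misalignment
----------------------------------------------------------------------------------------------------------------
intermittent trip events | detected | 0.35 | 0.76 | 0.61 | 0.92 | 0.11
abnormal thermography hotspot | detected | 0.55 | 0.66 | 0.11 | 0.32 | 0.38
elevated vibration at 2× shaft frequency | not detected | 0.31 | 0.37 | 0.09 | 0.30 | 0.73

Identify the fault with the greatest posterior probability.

By Bayes' rule with conditional independence, the unnormalized weight for each hypothesis is prior × ∏ likelihoods (using 1 − P(present | H) for each absent observation):
  cavitation: 0.22 × 0.35 × 0.55 × (1 − 0.31) = 0.029222
  rotor imbalance: 0.23 × 0.76 × 0.66 × (1 − 0.37) = 0.072682
  bearing wear: 0.10 × 0.61 × 0.11 × (1 − 0.09) = 0.0061061
  control-valve sticking: 0.21 × 0.92 × 0.32 × (1 − 0.30) = 0.043277
  shaft misalignment: 0.24 × 0.11 × 0.38 × (1 − 0.73) = 0.0027086
The unnormalized weights sum to 0.15399.
P(cavitation | evidence) ≈ 0.029222 / 0.15399 ≈ 0.190
P(rotor imbalance | evidence) ≈ 0.072682 / 0.15399 ≈ 0.472
P(bearing wear | evidence) ≈ 0.0061061 / 0.15399 ≈ 0.040
P(control-valve sticking | evidence) ≈ 0.043277 / 0.15399 ≈ 0.281
P(shaft misalignment | evidence) ≈ 0.0027086 / 0.15399 ≈ 0.018
The largest is 0.472, so rotor imbalance is most probable.

rotor imbalance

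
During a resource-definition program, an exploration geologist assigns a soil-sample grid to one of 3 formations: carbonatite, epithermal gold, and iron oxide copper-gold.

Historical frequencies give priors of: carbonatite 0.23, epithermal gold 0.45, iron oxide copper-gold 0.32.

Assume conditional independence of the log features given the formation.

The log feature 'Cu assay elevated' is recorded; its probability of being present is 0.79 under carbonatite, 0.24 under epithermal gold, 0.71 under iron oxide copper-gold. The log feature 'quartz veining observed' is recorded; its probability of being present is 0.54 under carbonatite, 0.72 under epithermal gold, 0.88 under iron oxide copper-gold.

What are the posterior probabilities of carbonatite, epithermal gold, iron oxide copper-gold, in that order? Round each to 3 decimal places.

For each hypothesis, the unnormalized posterior weight is prior × product of the log feature likelihoods:
  carbonatite: 0.23 × 0.79 × 0.54 = 0.098118
  epithermal gold: 0.45 × 0.24 × 0.72 = 0.07776
  iron oxide copper-gold: 0.32 × 0.71 × 0.88 = 0.19994
Marginal likelihood of the evidence = 0.37581.
P(carbonatite | evidence) = 0.098118 / 0.37581 ≈ 0.261
P(epithermal gold | evidence) = 0.07776 / 0.37581 ≈ 0.207
P(iron oxide copper-gold | evidence) = 0.19994 / 0.37581 ≈ 0.532

0.261, 0.207, 0.532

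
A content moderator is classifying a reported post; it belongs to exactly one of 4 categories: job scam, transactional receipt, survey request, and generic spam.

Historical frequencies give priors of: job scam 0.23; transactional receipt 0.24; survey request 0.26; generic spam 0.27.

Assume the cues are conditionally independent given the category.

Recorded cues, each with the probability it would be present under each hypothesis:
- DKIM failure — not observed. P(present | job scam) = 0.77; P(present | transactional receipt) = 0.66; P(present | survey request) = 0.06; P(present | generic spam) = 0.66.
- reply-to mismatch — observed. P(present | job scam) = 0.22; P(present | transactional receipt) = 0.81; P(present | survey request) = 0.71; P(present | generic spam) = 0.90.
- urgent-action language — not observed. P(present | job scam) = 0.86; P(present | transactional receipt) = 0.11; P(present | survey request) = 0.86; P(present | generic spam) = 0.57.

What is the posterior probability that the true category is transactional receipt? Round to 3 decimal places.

0.489

Multiply each prior by the joint likelihood of the cue pattern (using 1 − P(present | H) for each absent cue):
  job scam: 0.23 × (1 − 0.77) × 0.22 × (1 − 0.86) = 0.0016293
  transactional receipt: 0.24 × (1 − 0.66) × 0.81 × (1 − 0.11) = 0.058825
  survey request: 0.26 × (1 − 0.06) × 0.71 × (1 − 0.86) = 0.024293
  generic spam: 0.27 × (1 − 0.66) × 0.90 × (1 − 0.57) = 0.035527
The unnormalized weights sum to 0.12027.
P(transactional receipt | evidence) = 0.058825 / 0.12027 ≈ 0.489.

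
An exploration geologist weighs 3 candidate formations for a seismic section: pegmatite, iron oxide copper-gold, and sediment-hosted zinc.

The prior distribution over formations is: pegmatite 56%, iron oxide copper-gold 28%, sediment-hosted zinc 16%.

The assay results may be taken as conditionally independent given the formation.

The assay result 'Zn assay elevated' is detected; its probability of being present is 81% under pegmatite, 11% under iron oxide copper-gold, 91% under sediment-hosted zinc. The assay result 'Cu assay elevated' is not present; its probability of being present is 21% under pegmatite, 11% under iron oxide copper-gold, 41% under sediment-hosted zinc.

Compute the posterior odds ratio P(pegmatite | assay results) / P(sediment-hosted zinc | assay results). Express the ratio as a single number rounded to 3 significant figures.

Unnormalized posterior weight (prior times the assay result likelihoods) for each of the two hypotheses (using 1 − P(present | H) for each absent assay result):
  pegmatite: 0.56 × 0.81 × (1 − 0.21) = 0.35834
  sediment-hosted zinc: 0.16 × 0.91 × (1 − 0.41) = 0.085904
Posterior odds = 0.35834 / 0.085904 ≈ 4.17.

4.17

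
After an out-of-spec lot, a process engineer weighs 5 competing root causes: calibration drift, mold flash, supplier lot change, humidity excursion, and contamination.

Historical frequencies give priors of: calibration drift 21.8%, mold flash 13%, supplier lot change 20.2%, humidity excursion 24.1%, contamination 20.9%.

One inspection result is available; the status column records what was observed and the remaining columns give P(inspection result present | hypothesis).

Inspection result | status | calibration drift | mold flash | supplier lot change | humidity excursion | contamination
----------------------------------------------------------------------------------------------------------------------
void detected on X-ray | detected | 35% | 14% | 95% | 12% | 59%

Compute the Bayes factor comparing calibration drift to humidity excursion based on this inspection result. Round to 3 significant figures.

2.92

Likelihood of this inspection result under each hypothesis:
  calibration drift: 0.35
  humidity excursion: 0.12
Bayes factor = 0.35 / 0.12 ≈ 2.92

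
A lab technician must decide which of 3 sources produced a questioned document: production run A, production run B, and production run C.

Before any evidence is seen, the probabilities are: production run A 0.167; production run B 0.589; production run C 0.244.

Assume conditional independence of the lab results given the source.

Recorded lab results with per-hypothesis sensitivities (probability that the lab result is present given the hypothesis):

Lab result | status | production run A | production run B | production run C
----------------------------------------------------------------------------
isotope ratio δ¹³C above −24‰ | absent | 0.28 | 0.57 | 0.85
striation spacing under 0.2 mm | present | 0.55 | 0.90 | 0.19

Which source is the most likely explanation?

production run B

Multiply each prior by the joint likelihood of the lab result pattern (using 1 − P(present | H) for each absent lab result):
  production run A: 0.167 × (1 − 0.28) × 0.55 = 0.066132
  production run B: 0.589 × (1 − 0.57) × 0.90 = 0.22794
  production run C: 0.244 × (1 − 0.85) × 0.19 = 0.006954
The unnormalized weights sum to 0.30103.
P(production run A | evidence) ≈ 0.066132 / 0.30103 ≈ 0.220
P(production run B | evidence) ≈ 0.22794 / 0.30103 ≈ 0.757
P(production run C | evidence) ≈ 0.006954 / 0.30103 ≈ 0.023
The largest is 0.757, so production run B is most probable.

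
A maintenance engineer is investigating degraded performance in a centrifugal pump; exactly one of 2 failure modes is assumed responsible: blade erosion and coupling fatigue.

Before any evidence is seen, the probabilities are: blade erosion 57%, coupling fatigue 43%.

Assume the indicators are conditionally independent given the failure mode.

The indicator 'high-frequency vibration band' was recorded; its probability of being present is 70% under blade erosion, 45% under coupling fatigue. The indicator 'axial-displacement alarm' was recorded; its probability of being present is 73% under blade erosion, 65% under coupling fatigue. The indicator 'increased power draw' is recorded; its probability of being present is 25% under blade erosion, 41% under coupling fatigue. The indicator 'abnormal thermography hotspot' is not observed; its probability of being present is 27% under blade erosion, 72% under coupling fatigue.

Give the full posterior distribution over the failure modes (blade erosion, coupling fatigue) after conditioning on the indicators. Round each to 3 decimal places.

0.786, 0.214

By Bayes' rule with conditional independence, the unnormalized weight for each hypothesis is prior × ∏ likelihoods (using 1 − P(present | H) for each absent indicator):
  blade erosion: 0.57 × 0.70 × 0.73 × 0.25 × (1 − 0.27) = 0.053157
  coupling fatigue: 0.43 × 0.45 × 0.65 × 0.41 × (1 − 0.72) = 0.014439
Normalizing constant Z = 0.053157 + 0.014439 = 0.067596.
P(blade erosion | evidence) = 0.053157 / 0.067596 ≈ 0.786
P(coupling fatigue | evidence) = 0.014439 / 0.067596 ≈ 0.214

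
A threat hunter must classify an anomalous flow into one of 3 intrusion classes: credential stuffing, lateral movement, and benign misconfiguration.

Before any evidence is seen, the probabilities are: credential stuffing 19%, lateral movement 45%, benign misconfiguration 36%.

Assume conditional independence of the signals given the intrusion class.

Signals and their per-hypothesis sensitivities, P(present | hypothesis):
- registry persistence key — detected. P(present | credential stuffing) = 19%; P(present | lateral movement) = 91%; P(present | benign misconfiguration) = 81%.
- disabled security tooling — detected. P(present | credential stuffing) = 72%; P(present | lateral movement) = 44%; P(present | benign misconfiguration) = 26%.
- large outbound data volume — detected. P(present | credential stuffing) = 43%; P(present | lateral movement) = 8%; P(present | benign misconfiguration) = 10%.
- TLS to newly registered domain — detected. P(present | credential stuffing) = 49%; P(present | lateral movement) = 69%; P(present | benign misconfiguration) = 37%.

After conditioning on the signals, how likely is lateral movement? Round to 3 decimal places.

Multiply each prior by the joint likelihood of the signal pattern:
  credential stuffing: 0.19 × 0.19 × 0.72 × 0.43 × 0.49 = 0.0054765
  lateral movement: 0.45 × 0.91 × 0.44 × 0.08 × 0.69 = 0.0099459
  benign misconfiguration: 0.36 × 0.81 × 0.26 × 0.10 × 0.37 = 0.0028052
Normalizing constant Z = 0.0054765 + 0.0099459 + 0.0028052 = 0.018228.
P(lateral movement | evidence) = 0.0099459 / 0.018228 ≈ 0.546.

0.546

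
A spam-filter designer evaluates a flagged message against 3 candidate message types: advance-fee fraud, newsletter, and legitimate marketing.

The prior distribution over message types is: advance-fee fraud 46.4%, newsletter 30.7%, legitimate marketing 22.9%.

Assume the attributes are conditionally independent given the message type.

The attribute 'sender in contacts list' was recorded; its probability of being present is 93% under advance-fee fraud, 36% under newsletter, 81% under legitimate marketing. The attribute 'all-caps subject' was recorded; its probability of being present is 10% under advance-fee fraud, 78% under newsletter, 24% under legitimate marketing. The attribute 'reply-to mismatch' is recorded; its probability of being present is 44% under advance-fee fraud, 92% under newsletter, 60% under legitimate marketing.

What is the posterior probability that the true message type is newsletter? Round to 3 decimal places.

For each hypothesis, the unnormalized posterior weight is prior × product of the attribute likelihoods:
  advance-fee fraud: 0.464 × 0.93 × 0.10 × 0.44 = 0.018987
  newsletter: 0.307 × 0.36 × 0.78 × 0.92 = 0.079309
  legitimate marketing: 0.229 × 0.81 × 0.24 × 0.60 = 0.026711
Marginal likelihood of the evidence = 0.12501.
P(newsletter | evidence) = 0.079309 / 0.12501 ≈ 0.634.

0.634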